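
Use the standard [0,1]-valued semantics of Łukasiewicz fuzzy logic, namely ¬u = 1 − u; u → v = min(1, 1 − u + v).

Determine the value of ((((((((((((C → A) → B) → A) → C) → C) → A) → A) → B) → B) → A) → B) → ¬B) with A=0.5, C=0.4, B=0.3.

(C → A): min(1, 1 − 0.4 + 0.5) = 1
((C → A) → B): min(1, 1 − 1 + 0.3) = 0.3
(((C → A) → B) → A): min(1, 1 − 0.3 + 0.5) = 1
((((C → A) → B) → A) → C): min(1, 1 − 1 + 0.4) = 0.4
(((((C → A) → B) → A) → C) → C): min(1, 1 − 0.4 + 0.4) = 1
((((((C → A) → B) → A) → C) → C) → A): min(1, 1 − 1 + 0.5) = 0.5
(((((((C → A) → B) → A) → C) → C) → A) → A): min(1, 1 − 0.5 + 0.5) = 1
((((((((C → A) → B) → A) → C) → C) → A) → A) → B): min(1, 1 − 1 + 0.3) = 0.3
(((((((((C → A) → B) → A) → C) → C) → A) → A) → B) → B): min(1, 1 − 0.3 + 0.3) = 1
((((((((((C → A) → B) → A) → C) → C) → A) → A) → B) → B) → A): min(1, 1 − 1 + 0.5) = 0.5
(((((((((((C → A) → B) → A) → C) → C) → A) → A) → B) → B) → A) → B): min(1, 1 − 0.5 + 0.3) = 0.8
¬B: Łukasiewicz ¬ gives 1 − 0.3 = 0.7
((((((((((((C → A) → B) → A) → C) → C) → A) → A) → B) → B) → A) → B) → ¬B): min(1, 1 − 0.8 + 0.7) = 0.9

0.90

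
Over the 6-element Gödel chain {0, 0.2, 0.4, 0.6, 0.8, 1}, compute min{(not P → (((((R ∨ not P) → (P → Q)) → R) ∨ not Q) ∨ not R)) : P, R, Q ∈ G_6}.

0.20

The minimum is attained at P = 0, R = 0.2, Q = 0.2:
  not P: Gödel ¬ of 0 = 1 (operand is 0)
  not P: Gödel ¬ of 0 = 1 (operand is 0)
  (R ∨ not P) = max(0.2, 1) = 1
  (P → Q): 0 ≤ 0.2, so result = 1
  ((R ∨ not P) → (P → Q)): 1 ≤ 1, so result = 1
  (((R ∨ not P) → (P → Q)) → R): 1 > 0.2, so result = 0.2
  not Q: Gödel ¬ of 0.2 = 0 (operand ≠ 0)
  ((((R ∨ not P) → (P → Q)) → R) ∨ not Q) = max(0.2, 0) = 0.2
  not R: Gödel ¬ of 0.2 = 0 (operand ≠ 0)
  (((((R ∨ not P) → (P → Q)) → R) ∨ not Q) ∨ not R) = max(0.2, 0) = 0.2
  (not P → (((((R ∨ not P) → (P → Q)) → R) ∨ not Q) ∨ not R)): 1 > 0.2, so result = 0.2
Checking all 216 assignments confirms none give a value below 0.20.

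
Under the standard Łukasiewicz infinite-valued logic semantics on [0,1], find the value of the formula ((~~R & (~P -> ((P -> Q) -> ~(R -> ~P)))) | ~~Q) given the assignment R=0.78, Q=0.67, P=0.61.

0.78

~R: Łukasiewicz ¬ gives 1 − 0.78 = 0.22
~~R: Łukasiewicz ¬ gives 1 − 0.22 = 0.78
~P: Łukasiewicz ¬ gives 1 − 0.61 = 0.39
(P -> Q): min(1, 1 − 0.61 + 0.67) = 1
~P: Łukasiewicz ¬ gives 1 − 0.61 = 0.39
(R -> ~P): min(1, 1 − 0.78 + 0.39) = 0.61
~(R -> ~P): Łukasiewicz ¬ gives 1 − 0.61 = 0.39
((P -> Q) -> ~(R -> ~P)): min(1, 1 − 1 + 0.39) = 0.39
(~P -> ((P -> Q) -> ~(R -> ~P))): min(1, 1 − 0.39 + 0.39) = 1
(~~R & (~P -> ((P -> Q) -> ~(R -> ~P)))) = min(0.78, 1) = 0.78
~Q: Łukasiewicz ¬ gives 1 − 0.67 = 0.33
~~Q: Łukasiewicz ¬ gives 1 − 0.33 = 0.67
((~~R & (~P -> ((P -> Q) -> ~(R -> ~P)))) | ~~Q) = max(0.78, 0.67) = 0.78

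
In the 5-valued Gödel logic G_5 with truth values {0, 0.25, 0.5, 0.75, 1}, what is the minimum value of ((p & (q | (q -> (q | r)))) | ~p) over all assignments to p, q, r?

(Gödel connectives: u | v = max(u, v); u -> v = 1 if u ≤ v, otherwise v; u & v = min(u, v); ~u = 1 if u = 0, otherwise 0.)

The minimum is attained at p = 0.25, q = 0, r = 0:
  (q | r) = max(0, 0) = 0
  (q -> (q | r)): 0 ≤ 0, so result = 1
  (q | (q -> (q | r))) = max(0, 1) = 1
  (p & (q | (q -> (q | r)))) = min(0.25, 1) = 0.25
  ~p: Gödel ¬ of 0.25 = 0 (operand ≠ 0)
  ((p & (q | (q -> (q | r)))) | ~p) = max(0.25, 0) = 0.25
Checking all 125 assignments confirms none give a value below 0.25.

0.25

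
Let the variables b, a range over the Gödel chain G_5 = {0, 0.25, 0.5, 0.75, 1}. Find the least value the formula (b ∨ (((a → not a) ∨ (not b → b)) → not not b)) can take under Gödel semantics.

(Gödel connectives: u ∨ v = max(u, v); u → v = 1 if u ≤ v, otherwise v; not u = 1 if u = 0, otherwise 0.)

The minimum is attained at b = 0, a = 0:
  not a: Gödel ¬ of 0 = 1 (operand is 0)
  (a → not a): 0 ≤ 1, so result = 1
  not b: Gödel ¬ of 0 = 1 (operand is 0)
  (not b → b): 1 > 0, so result = 0
  ((a → not a) ∨ (not b → b)) = max(1, 0) = 1
  not b: Gödel ¬ of 0 = 1 (operand is 0)
  not not b: Gödel ¬ of 1 = 0 (operand ≠ 0)
  (((a → not a) ∨ (not b → b)) → not not b): 1 > 0, so result = 0
  (b ∨ (((a → not a) ∨ (not b → b)) → not not b)) = max(0, 0) = 0
Checking all 25 assignments confirms none give a value below 0.00.

0.00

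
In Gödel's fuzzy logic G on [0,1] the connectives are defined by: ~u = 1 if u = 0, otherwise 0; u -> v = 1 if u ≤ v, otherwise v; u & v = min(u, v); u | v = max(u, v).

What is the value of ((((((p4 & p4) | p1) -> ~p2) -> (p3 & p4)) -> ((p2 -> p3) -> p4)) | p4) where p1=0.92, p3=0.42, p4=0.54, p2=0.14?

0.54

(p4 & p4) = min(0.54, 0.54) = 0.54
((p4 & p4) | p1) = max(0.54, 0.92) = 0.92
~p2: Gödel ¬ of 0.14 = 0 (operand ≠ 0)
(((p4 & p4) | p1) -> ~p2): 0.92 > 0, so result = 0
(p3 & p4) = min(0.42, 0.54) = 0.42
((((p4 & p4) | p1) -> ~p2) -> (p3 & p4)): 0 ≤ 0.42, so result = 1
(p2 -> p3): 0.14 ≤ 0.42, so result = 1
((p2 -> p3) -> p4): 1 > 0.54, so result = 0.54
(((((p4 & p4) | p1) -> ~p2) -> (p3 & p4)) -> ((p2 -> p3) -> p4)): 1 > 0.54, so result = 0.54
((((((p4 & p4) | p1) -> ~p2) -> (p3 & p4)) -> ((p2 -> p3) -> p4)) | p4) = max(0.54, 0.54) = 0.54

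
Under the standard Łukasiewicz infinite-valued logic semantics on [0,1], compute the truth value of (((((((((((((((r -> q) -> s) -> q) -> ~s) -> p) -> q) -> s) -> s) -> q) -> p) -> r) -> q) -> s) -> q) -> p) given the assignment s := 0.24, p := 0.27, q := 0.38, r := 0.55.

(r -> q): min(1, 1 − 0.55 + 0.38) = 0.83
((r -> q) -> s): min(1, 1 − 0.83 + 0.24) = 0.41
(((r -> q) -> s) -> q): min(1, 1 − 0.41 + 0.38) = 0.97
~s: Łukasiewicz ¬ gives 1 − 0.24 = 0.76
((((r -> q) -> s) -> q) -> ~s): min(1, 1 − 0.97 + 0.76) = 0.79
(((((r -> q) -> s) -> q) -> ~s) -> p): min(1, 1 − 0.79 + 0.27) = 0.48
((((((r -> q) -> s) -> q) -> ~s) -> p) -> q): min(1, 1 − 0.48 + 0.38) = 0.9
(((((((r -> q) -> s) -> q) -> ~s) -> p) -> q) -> s): min(1, 1 − 0.9 + 0.24) = 0.34
((((((((r -> q) -> s) -> q) -> ~s) -> p) -> q) -> s) -> s): min(1, 1 − 0.34 + 0.24) = 0.9
(((((((((r -> q) -> s) -> q) -> ~s) -> p) -> q) -> s) -> s) -> q): min(1, 1 − 0.9 + 0.38) = 0.48
((((((((((r -> q) -> s) -> q) -> ~s) -> p) -> q) -> s) -> s) -> q) -> p): min(1, 1 − 0.48 + 0.27) = 0.79
(((((((((((r -> q) -> s) -> q) -> ~s) -> p) -> q) -> s) -> s) -> q) -> p) -> r): min(1, 1 − 0.79 + 0.55) = 0.76
((((((((((((r -> q) -> s) -> q) -> ~s) -> p) -> q) -> s) -> s) -> q) -> p) -> r) -> q): min(1, 1 − 0.76 + 0.38) = 0.62
(((((((((((((r -> q) -> s) -> q) -> ~s) -> p) -> q) -> s) -> s) -> q) -> p) -> r) -> q) -> s): min(1, 1 − 0.62 + 0.24) = 0.62
((((((((((((((r -> q) -> s) -> q) -> ~s) -> p) -> q) -> s) -> s) -> q) -> p) -> r) -> q) -> s) -> q): min(1, 1 − 0.62 + 0.38) = 0.76
(((((((((((((((r -> q) -> s) -> q) -> ~s) -> p) -> q) -> s) -> s) -> q) -> p) -> r) -> q) -> s) -> q) -> p): min(1, 1 − 0.76 + 0.27) = 0.51

0.51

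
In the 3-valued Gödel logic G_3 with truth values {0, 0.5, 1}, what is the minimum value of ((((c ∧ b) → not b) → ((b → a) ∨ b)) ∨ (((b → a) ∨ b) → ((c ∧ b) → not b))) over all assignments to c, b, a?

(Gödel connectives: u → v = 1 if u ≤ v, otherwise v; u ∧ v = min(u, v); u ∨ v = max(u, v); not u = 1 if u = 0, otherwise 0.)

1.00

Every assignment gives 1. For instance at c = 0, b = 0, a = 0:
  (c ∧ b) = min(0, 0) = 0
  not b: Gödel ¬ of 0 = 1 (operand is 0)
  ((c ∧ b) → not b): 0 ≤ 1, so result = 1
  (b → a): 0 ≤ 0, so result = 1
  ((b → a) ∨ b) = max(1, 0) = 1
  (((c ∧ b) → not b) → ((b → a) ∨ b)): 1 ≤ 1, so result = 1
  (b → a): 0 ≤ 0, so result = 1
  ((b → a) ∨ b) = max(1, 0) = 1
  (c ∧ b) = min(0, 0) = 0
  not b: Gödel ¬ of 0 = 1 (operand is 0)
  ((c ∧ b) → not b): 0 ≤ 1, so result = 1
  (((b → a) ∨ b) → ((c ∧ b) → not b)): 1 ≤ 1, so result = 1
  ((((c ∧ b) → not b) → ((b → a) ∨ b)) ∨ (((b → a) ∨ b) → ((c ∧ b) → not b))) = max(1, 1) = 1
All 27 assignments give value 1 — the formula is a G_3-tautology.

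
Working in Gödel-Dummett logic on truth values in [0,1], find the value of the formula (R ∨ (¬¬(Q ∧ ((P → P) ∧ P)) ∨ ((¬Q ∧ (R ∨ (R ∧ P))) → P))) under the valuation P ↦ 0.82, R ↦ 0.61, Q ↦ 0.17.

(P → P): 0.82 ≤ 0.82, so result = 1
((P → P) ∧ P) = min(1, 0.82) = 0.82
(Q ∧ ((P → P) ∧ P)) = min(0.17, 0.82) = 0.17
¬(Q ∧ ((P → P) ∧ P)): Gödel ¬ of 0.17 = 0 (operand ≠ 0)
¬¬(Q ∧ ((P → P) ∧ P)): Gödel ¬ of 0 = 1 (operand is 0)
¬Q: Gödel ¬ of 0.17 = 0 (operand ≠ 0)
(R ∧ P) = min(0.61, 0.82) = 0.61
(R ∨ (R ∧ P)) = max(0.61, 0.61) = 0.61
(¬Q ∧ (R ∨ (R ∧ P))) = min(0, 0.61) = 0
((¬Q ∧ (R ∨ (R ∧ P))) → P): 0 ≤ 0.82, so result = 1
(¬¬(Q ∧ ((P → P) ∧ P)) ∨ ((¬Q ∧ (R ∨ (R ∧ P))) → P)) = max(1, 1) = 1
(R ∨ (¬¬(Q ∧ ((P → P) ∧ P)) ∨ ((¬Q ∧ (R ∨ (R ∧ P))) → P))) = max(0.61, 1) = 1

1.00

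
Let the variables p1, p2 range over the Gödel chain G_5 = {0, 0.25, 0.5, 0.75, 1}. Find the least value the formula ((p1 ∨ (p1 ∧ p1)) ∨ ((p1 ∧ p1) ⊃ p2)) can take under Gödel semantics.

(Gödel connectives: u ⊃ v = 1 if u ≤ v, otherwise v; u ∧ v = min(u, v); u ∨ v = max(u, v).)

0.25

The minimum is attained at p1 = 0.25, p2 = 0:
  (p1 ∧ p1) = min(0.25, 0.25) = 0.25
  (p1 ∨ (p1 ∧ p1)) = max(0.25, 0.25) = 0.25
  (p1 ∧ p1) = min(0.25, 0.25) = 0.25
  ((p1 ∧ p1) ⊃ p2): 0.25 > 0, so result = 0
  ((p1 ∨ (p1 ∧ p1)) ∨ ((p1 ∧ p1) ⊃ p2)) = max(0.25, 0) = 0.25
Checking all 25 assignments confirms none give a value below 0.25.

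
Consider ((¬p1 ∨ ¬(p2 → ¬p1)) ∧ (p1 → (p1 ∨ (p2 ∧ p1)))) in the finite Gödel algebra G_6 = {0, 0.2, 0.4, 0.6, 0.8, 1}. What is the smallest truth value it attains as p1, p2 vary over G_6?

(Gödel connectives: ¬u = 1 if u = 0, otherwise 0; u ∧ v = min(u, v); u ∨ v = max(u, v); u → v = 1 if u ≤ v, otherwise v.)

0.00

The minimum is attained at p1 = 0.2, p2 = 0:
  ¬p1: Gödel ¬ of 0.2 = 0 (operand ≠ 0)
  ¬p1: Gödel ¬ of 0.2 = 0 (operand ≠ 0)
  (p2 → ¬p1): 0 ≤ 0, so result = 1
  ¬(p2 → ¬p1): Gödel ¬ of 1 = 0 (operand ≠ 0)
  (¬p1 ∨ ¬(p2 → ¬p1)) = max(0, 0) = 0
  (p2 ∧ p1) = min(0, 0.2) = 0
  (p1 ∨ (p2 ∧ p1)) = max(0.2, 0) = 0.2
  (p1 → (p1 ∨ (p2 ∧ p1))): 0.2 ≤ 0.2, so result = 1
  ((¬p1 ∨ ¬(p2 → ¬p1)) ∧ (p1 → (p1 ∨ (p2 ∧ p1)))) = min(0, 1) = 0
Checking all 36 assignments confirms none give a value below 0.00.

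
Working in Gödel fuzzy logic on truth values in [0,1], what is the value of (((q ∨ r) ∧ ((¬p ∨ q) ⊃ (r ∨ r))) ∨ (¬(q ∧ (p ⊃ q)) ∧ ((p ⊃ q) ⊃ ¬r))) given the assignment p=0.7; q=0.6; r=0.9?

(q ∨ r) = max(0.6, 0.9) = 0.9
¬p: Gödel ¬ of 0.7 = 0 (operand ≠ 0)
(¬p ∨ q) = max(0, 0.6) = 0.6
(r ∨ r) = max(0.9, 0.9) = 0.9
((¬p ∨ q) ⊃ (r ∨ r)): 0.6 ≤ 0.9, so result = 1
((q ∨ r) ∧ ((¬p ∨ q) ⊃ (r ∨ r))) = min(0.9, 1) = 0.9
(p ⊃ q): 0.7 > 0.6, so result = 0.6
(q ∧ (p ⊃ q)) = min(0.6, 0.6) = 0.6
¬(q ∧ (p ⊃ q)): Gödel ¬ of 0.6 = 0 (operand ≠ 0)
(p ⊃ q): 0.7 > 0.6, so result = 0.6
¬r: Gödel ¬ of 0.9 = 0 (operand ≠ 0)
((p ⊃ q) ⊃ ¬r): 0.6 > 0, so result = 0
(¬(q ∧ (p ⊃ q)) ∧ ((p ⊃ q) ⊃ ¬r)) = min(0, 0) = 0
(((q ∨ r) ∧ ((¬p ∨ q) ⊃ (r ∨ r))) ∨ (¬(q ∧ (p ⊃ q)) ∧ ((p ⊃ q) ⊃ ¬r))) = max(0.9, 0) = 0.9

0.90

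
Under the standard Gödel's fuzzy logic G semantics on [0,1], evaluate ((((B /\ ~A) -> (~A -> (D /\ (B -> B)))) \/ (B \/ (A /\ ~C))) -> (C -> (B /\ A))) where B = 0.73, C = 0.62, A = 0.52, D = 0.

~A: Gödel ¬ of 0.52 = 0 (operand ≠ 0)
(B /\ ~A) = min(0.73, 0) = 0
~A: Gödel ¬ of 0.52 = 0 (operand ≠ 0)
(B -> B): 0.73 ≤ 0.73, so result = 1
(D /\ (B -> B)) = min(0, 1) = 0
(~A -> (D /\ (B -> B))): 0 ≤ 0, so result = 1
((B /\ ~A) -> (~A -> (D /\ (B -> B)))): 0 ≤ 1, so result = 1
~C: Gödel ¬ of 0.62 = 0 (operand ≠ 0)
(A /\ ~C) = min(0.52, 0) = 0
(B \/ (A /\ ~C)) = max(0.73, 0) = 0.73
(((B /\ ~A) -> (~A -> (D /\ (B -> B)))) \/ (B \/ (A /\ ~C))) = max(1, 0.73) = 1
(B /\ A) = min(0.73, 0.52) = 0.52
(C -> (B /\ A)): 0.62 > 0.52, so result = 0.52
((((B /\ ~A) -> (~A -> (D /\ (B -> B)))) \/ (B \/ (A /\ ~C))) -> (C -> (B /\ A))): 1 > 0.52, so result = 0.52

0.52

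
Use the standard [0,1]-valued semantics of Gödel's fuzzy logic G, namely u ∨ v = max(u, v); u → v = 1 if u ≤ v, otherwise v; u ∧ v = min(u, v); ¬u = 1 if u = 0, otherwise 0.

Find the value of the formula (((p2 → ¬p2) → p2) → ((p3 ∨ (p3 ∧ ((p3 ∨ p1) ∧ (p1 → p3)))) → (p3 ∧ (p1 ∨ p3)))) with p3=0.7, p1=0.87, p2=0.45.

1.00

¬p2: Gödel ¬ of 0.45 = 0 (operand ≠ 0)
(p2 → ¬p2): 0.45 > 0, so result = 0
((p2 → ¬p2) → p2): 0 ≤ 0.45, so result = 1
(p3 ∨ p1) = max(0.7, 0.87) = 0.87
(p1 → p3): 0.87 > 0.7, so result = 0.7
((p3 ∨ p1) ∧ (p1 → p3)) = min(0.87, 0.7) = 0.7
(p3 ∧ ((p3 ∨ p1) ∧ (p1 → p3))) = min(0.7, 0.7) = 0.7
(p3 ∨ (p3 ∧ ((p3 ∨ p1) ∧ (p1 → p3)))) = max(0.7, 0.7) = 0.7
(p1 ∨ p3) = max(0.87, 0.7) = 0.87
(p3 ∧ (p1 ∨ p3)) = min(0.7, 0.87) = 0.7
((p3 ∨ (p3 ∧ ((p3 ∨ p1) ∧ (p1 → p3)))) → (p3 ∧ (p1 ∨ p3))): 0.7 ≤ 0.7, so result = 1
(((p2 → ¬p2) → p2) → ((p3 ∨ (p3 ∧ ((p3 ∨ p1) ∧ (p1 → p3)))) → (p3 ∧ (p1 ∨ p3)))): 1 ≤ 1, so result = 1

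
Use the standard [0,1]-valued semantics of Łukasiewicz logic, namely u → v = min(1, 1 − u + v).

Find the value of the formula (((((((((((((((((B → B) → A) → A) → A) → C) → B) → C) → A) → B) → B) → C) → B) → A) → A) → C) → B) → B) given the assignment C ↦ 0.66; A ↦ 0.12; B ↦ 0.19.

1.00

(B → B): min(1, 1 − 0.19 + 0.19) = 1
((B → B) → A): min(1, 1 − 1 + 0.12) = 0.12
(((B → B) → A) → A): min(1, 1 − 0.12 + 0.12) = 1
((((B → B) → A) → A) → A): min(1, 1 − 1 + 0.12) = 0.12
(((((B → B) → A) → A) → A) → C): min(1, 1 − 0.12 + 0.66) = 1
((((((B → B) → A) → A) → A) → C) → B): min(1, 1 − 1 + 0.19) = 0.19
(((((((B → B) → A) → A) → A) → C) → B) → C): min(1, 1 − 0.19 + 0.66) = 1
((((((((B → B) → A) → A) → A) → C) → B) → C) → A): min(1, 1 − 1 + 0.12) = 0.12
(((((((((B → B) → A) → A) → A) → C) → B) → C) → A) → B): min(1, 1 − 0.12 + 0.19) = 1
((((((((((B → B) → A) → A) → A) → C) → B) → C) → A) → B) → B): min(1, 1 − 1 + 0.19) = 0.19
(((((((((((B → B) → A) → A) → A) → C) → B) → C) → A) → B) → B) → C): min(1, 1 − 0.19 + 0.66) = 1
((((((((((((B → B) → A) → A) → A) → C) → B) → C) → A) → B) → B) → C) → B): min(1, 1 − 1 + 0.19) = 0.19
(((((((((((((B → B) → A) → A) → A) → C) → B) → C) → A) → B) → B) → C) → B) → A): min(1, 1 − 0.19 + 0.12) = 0.93
((((((((((((((B → B) → A) → A) → A) → C) → B) → C) → A) → B) → B) → C) → B) → A) → A): min(1, 1 − 0.93 + 0.12) = 0.19
(((((((((((((((B → B) → A) → A) → A) → C) → B) → C) → A) → B) → B) → C) → B) → A) → A) → C): min(1, 1 − 0.19 + 0.66) = 1
((((((((((((((((B → B) → A) → A) → A) → C) → B) → C) → A) → B) → B) → C) → B) → A) → A) → C) → B): min(1, 1 − 1 + 0.19) = 0.19
(((((((((((((((((B → B) → A) → A) → A) → C) → B) → C) → A) → B) → B) → C) → B) → A) → A) → C) → B) → B): min(1, 1 − 0.19 + 0.19) = 1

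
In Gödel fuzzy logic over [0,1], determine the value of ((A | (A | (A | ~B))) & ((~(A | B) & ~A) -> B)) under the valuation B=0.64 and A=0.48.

~B: Gödel ¬ of 0.64 = 0 (operand ≠ 0)
(A | ~B) = max(0.48, 0) = 0.48
(A | (A | ~B)) = max(0.48, 0.48) = 0.48
(A | (A | (A | ~B))) = max(0.48, 0.48) = 0.48
(A | B) = max(0.48, 0.64) = 0.64
~(A | B): Gödel ¬ of 0.64 = 0 (operand ≠ 0)
~A: Gödel ¬ of 0.48 = 0 (operand ≠ 0)
(~(A | B) & ~A) = min(0, 0) = 0
((~(A | B) & ~A) -> B): 0 ≤ 0.64, so result = 1
((A | (A | (A | ~B))) & ((~(A | B) & ~A) -> B)) = min(0.48, 1) = 0.48

0.48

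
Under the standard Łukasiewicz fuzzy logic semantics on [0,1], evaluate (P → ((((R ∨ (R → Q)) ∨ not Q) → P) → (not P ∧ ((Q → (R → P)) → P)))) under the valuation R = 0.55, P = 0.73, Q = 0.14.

(R → Q): min(1, 1 − 0.55 + 0.14) = 0.59
(R ∨ (R → Q)) = max(0.55, 0.59) = 0.59
not Q: Łukasiewicz ¬ gives 1 − 0.14 = 0.86
((R ∨ (R → Q)) ∨ not Q) = max(0.59, 0.86) = 0.86
(((R ∨ (R → Q)) ∨ not Q) → P): min(1, 1 − 0.86 + 0.73) = 0.87
not P: Łukasiewicz ¬ gives 1 − 0.73 = 0.27
(R → P): min(1, 1 − 0.55 + 0.73) = 1
(Q → (R → P)): min(1, 1 − 0.14 + 1) = 1
((Q → (R → P)) → P): min(1, 1 − 1 + 0.73) = 0.73
(not P ∧ ((Q → (R → P)) → P)) = min(0.27, 0.73) = 0.27
((((R ∨ (R → Q)) ∨ not Q) → P) → (not P ∧ ((Q → (R → P)) → P))): min(1, 1 − 0.87 + 0.27) = 0.4
(P → ((((R ∨ (R → Q)) ∨ not Q) → P) → (not P ∧ ((Q → (R → P)) → P)))): min(1, 1 − 0.73 + 0.4) = 0.67

0.67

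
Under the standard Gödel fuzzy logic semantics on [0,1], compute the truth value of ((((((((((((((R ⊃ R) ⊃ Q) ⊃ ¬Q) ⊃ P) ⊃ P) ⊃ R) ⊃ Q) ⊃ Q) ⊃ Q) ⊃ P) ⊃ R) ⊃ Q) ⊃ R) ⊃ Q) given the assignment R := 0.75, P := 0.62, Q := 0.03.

(R ⊃ R): 0.75 ≤ 0.75, so result = 1
((R ⊃ R) ⊃ Q): 1 > 0.03, so result = 0.03
¬Q: Gödel ¬ of 0.03 = 0 (operand ≠ 0)
(((R ⊃ R) ⊃ Q) ⊃ ¬Q): 0.03 > 0, so result = 0
((((R ⊃ R) ⊃ Q) ⊃ ¬Q) ⊃ P): 0 ≤ 0.62, so result = 1
(((((R ⊃ R) ⊃ Q) ⊃ ¬Q) ⊃ P) ⊃ P): 1 > 0.62, so result = 0.62
((((((R ⊃ R) ⊃ Q) ⊃ ¬Q) ⊃ P) ⊃ P) ⊃ R): 0.62 ≤ 0.75, so result = 1
(((((((R ⊃ R) ⊃ Q) ⊃ ¬Q) ⊃ P) ⊃ P) ⊃ R) ⊃ Q): 1 > 0.03, so result = 0.03
((((((((R ⊃ R) ⊃ Q) ⊃ ¬Q) ⊃ P) ⊃ P) ⊃ R) ⊃ Q) ⊃ Q): 0.03 ≤ 0.03, so result = 1
(((((((((R ⊃ R) ⊃ Q) ⊃ ¬Q) ⊃ P) ⊃ P) ⊃ R) ⊃ Q) ⊃ Q) ⊃ Q): 1 > 0.03, so result = 0.03
((((((((((R ⊃ R) ⊃ Q) ⊃ ¬Q) ⊃ P) ⊃ P) ⊃ R) ⊃ Q) ⊃ Q) ⊃ Q) ⊃ P): 0.03 ≤ 0.62, so result = 1
(((((((((((R ⊃ R) ⊃ Q) ⊃ ¬Q) ⊃ P) ⊃ P) ⊃ R) ⊃ Q) ⊃ Q) ⊃ Q) ⊃ P) ⊃ R): 1 > 0.75, so result = 0.75
((((((((((((R ⊃ R) ⊃ Q) ⊃ ¬Q) ⊃ P) ⊃ P) ⊃ R) ⊃ Q) ⊃ Q) ⊃ Q) ⊃ P) ⊃ R) ⊃ Q): 0.75 > 0.03, so result = 0.03
(((((((((((((R ⊃ R) ⊃ Q) ⊃ ¬Q) ⊃ P) ⊃ P) ⊃ R) ⊃ Q) ⊃ Q) ⊃ Q) ⊃ P) ⊃ R) ⊃ Q) ⊃ R): 0.03 ≤ 0.75, so result = 1
((((((((((((((R ⊃ R) ⊃ Q) ⊃ ¬Q) ⊃ P) ⊃ P) ⊃ R) ⊃ Q) ⊃ Q) ⊃ Q) ⊃ P) ⊃ R) ⊃ Q) ⊃ R) ⊃ Q): 1 > 0.03, so result = 0.03

0.03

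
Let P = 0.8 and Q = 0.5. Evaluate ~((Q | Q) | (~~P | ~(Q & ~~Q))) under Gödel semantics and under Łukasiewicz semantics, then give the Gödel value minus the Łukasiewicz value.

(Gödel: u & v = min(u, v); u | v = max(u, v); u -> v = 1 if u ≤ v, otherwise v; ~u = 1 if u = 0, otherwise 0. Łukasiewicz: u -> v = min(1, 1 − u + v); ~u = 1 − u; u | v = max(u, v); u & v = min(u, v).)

-0.20

Gödel evaluation:
  (Q | Q) = max(0.5, 0.5) = 0.5
  ~P: Gödel ¬ of 0.8 = 0 (operand ≠ 0)
  ~~P: Gödel ¬ of 0 = 1 (operand is 0)
  ~Q: Gödel ¬ of 0.5 = 0 (operand ≠ 0)
  ~~Q: Gödel ¬ of 0 = 1 (operand is 0)
  (Q & ~~Q) = min(0.5, 1) = 0.5
  ~(Q & ~~Q): Gödel ¬ of 0.5 = 0 (operand ≠ 0)
  (~~P | ~(Q & ~~Q)) = max(1, 0) = 1
  ((Q | Q) | (~~P | ~(Q & ~~Q))) = max(0.5, 1) = 1
  ~((Q | Q) | (~~P | ~(Q & ~~Q))): Gödel ¬ of 1 = 0 (operand ≠ 0)
  Gödel value = 0
Łukasiewicz evaluation:
  (Q | Q) = max(0.5, 0.5) = 0.5
  ~P: Łukasiewicz ¬ gives 1 − 0.8 = 0.2
  ~~P: Łukasiewicz ¬ gives 1 − 0.2 = 0.8
  ~Q: Łukasiewicz ¬ gives 1 − 0.5 = 0.5
  ~~Q: Łukasiewicz ¬ gives 1 − 0.5 = 0.5
  (Q & ~~Q) = min(0.5, 0.5) = 0.5
  ~(Q & ~~Q): Łukasiewicz ¬ gives 1 − 0.5 = 0.5
  (~~P | ~(Q & ~~Q)) = max(0.8, 0.5) = 0.8
  ((Q | Q) | (~~P | ~(Q & ~~Q))) = max(0.5, 0.8) = 0.8
  ~((Q | Q) | (~~P | ~(Q & ~~Q))): Łukasiewicz ¬ gives 1 − 0.8 = 0.2
  Łukasiewicz value = 0.2
Difference: 0 − 0.2 = -0.20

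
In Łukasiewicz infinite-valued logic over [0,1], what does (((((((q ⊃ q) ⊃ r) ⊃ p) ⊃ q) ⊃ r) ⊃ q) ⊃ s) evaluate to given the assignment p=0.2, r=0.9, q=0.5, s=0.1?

(q ⊃ q): min(1, 1 − 0.5 + 0.5) = 1
((q ⊃ q) ⊃ r): min(1, 1 − 1 + 0.9) = 0.9
(((q ⊃ q) ⊃ r) ⊃ p): min(1, 1 − 0.9 + 0.2) = 0.3
((((q ⊃ q) ⊃ r) ⊃ p) ⊃ q): min(1, 1 − 0.3 + 0.5) = 1
(((((q ⊃ q) ⊃ r) ⊃ p) ⊃ q) ⊃ r): min(1, 1 − 1 + 0.9) = 0.9
((((((q ⊃ q) ⊃ r) ⊃ p) ⊃ q) ⊃ r) ⊃ q): min(1, 1 − 0.9 + 0.5) = 0.6
(((((((q ⊃ q) ⊃ r) ⊃ p) ⊃ q) ⊃ r) ⊃ q) ⊃ s): min(1, 1 − 0.6 + 0.1) = 0.5

0.50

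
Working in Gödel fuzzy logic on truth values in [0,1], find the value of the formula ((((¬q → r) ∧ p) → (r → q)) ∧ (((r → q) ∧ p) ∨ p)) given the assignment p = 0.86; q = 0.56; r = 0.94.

0.56

¬q: Gödel ¬ of 0.56 = 0 (operand ≠ 0)
(¬q → r): 0 ≤ 0.94, so result = 1
((¬q → r) ∧ p) = min(1, 0.86) = 0.86
(r → q): 0.94 > 0.56, so result = 0.56
(((¬q → r) ∧ p) → (r → q)): 0.86 > 0.56, so result = 0.56
(r → q): 0.94 > 0.56, so result = 0.56
((r → q) ∧ p) = min(0.56, 0.86) = 0.56
(((r → q) ∧ p) ∨ p) = max(0.56, 0.86) = 0.86
((((¬q → r) ∧ p) → (r → q)) ∧ (((r → q) ∧ p) ∨ p)) = min(0.56, 0.86) = 0.56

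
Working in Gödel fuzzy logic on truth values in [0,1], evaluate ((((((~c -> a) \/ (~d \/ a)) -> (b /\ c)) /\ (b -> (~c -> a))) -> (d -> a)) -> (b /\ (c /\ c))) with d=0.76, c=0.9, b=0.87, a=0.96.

~c: Gödel ¬ of 0.9 = 0 (operand ≠ 0)
(~c -> a): 0 ≤ 0.96, so result = 1
~d: Gödel ¬ of 0.76 = 0 (operand ≠ 0)
(~d \/ a) = max(0, 0.96) = 0.96
((~c -> a) \/ (~d \/ a)) = max(1, 0.96) = 1
(b /\ c) = min(0.87, 0.9) = 0.87
(((~c -> a) \/ (~d \/ a)) -> (b /\ c)): 1 > 0.87, so result = 0.87
~c: Gödel ¬ of 0.9 = 0 (operand ≠ 0)
(~c -> a): 0 ≤ 0.96, so result = 1
(b -> (~c -> a)): 0.87 ≤ 1, so result = 1
((((~c -> a) \/ (~d \/ a)) -> (b /\ c)) /\ (b -> (~c -> a))) = min(0.87, 1) = 0.87
(d -> a): 0.76 ≤ 0.96, so result = 1
(((((~c -> a) \/ (~d \/ a)) -> (b /\ c)) /\ (b -> (~c -> a))) -> (d -> a)): 0.87 ≤ 1, so result = 1
(c /\ c) = min(0.9, 0.9) = 0.9
(b /\ (c /\ c)) = min(0.87, 0.9) = 0.87
((((((~c -> a) \/ (~d \/ a)) -> (b /\ c)) /\ (b -> (~c -> a))) -> (d -> a)) -> (b /\ (c /\ c))): 1 > 0.87, so result = 0.87

0.87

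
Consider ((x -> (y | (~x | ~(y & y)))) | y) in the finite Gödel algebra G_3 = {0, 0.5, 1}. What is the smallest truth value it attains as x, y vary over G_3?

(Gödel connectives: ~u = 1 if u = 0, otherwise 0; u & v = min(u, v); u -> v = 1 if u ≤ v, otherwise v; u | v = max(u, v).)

0.50

The minimum is attained at x = 1, y = 0.5:
  ~x: Gödel ¬ of 1 = 0 (operand ≠ 0)
  (y & y) = min(0.5, 0.5) = 0.5
  ~(y & y): Gödel ¬ of 0.5 = 0 (operand ≠ 0)
  (~x | ~(y & y)) = max(0, 0) = 0
  (y | (~x | ~(y & y))) = max(0.5, 0) = 0.5
  (x -> (y | (~x | ~(y & y)))): 1 > 0.5, so result = 0.5
  ((x -> (y | (~x | ~(y & y)))) | y) = max(0.5, 0.5) = 0.5
Checking all 9 assignments confirms none give a value below 0.50.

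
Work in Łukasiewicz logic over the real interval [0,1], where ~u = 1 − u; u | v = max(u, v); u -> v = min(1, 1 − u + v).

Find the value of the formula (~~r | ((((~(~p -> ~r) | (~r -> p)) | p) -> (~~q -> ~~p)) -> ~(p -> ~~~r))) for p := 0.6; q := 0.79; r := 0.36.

0.36

~r: Łukasiewicz ¬ gives 1 − 0.36 = 0.64
~~r: Łukasiewicz ¬ gives 1 − 0.64 = 0.36
~p: Łukasiewicz ¬ gives 1 − 0.6 = 0.4
~r: Łukasiewicz ¬ gives 1 − 0.36 = 0.64
(~p -> ~r): min(1, 1 − 0.4 + 0.64) = 1
~(~p -> ~r): Łukasiewicz ¬ gives 1 − 1 = 0
~r: Łukasiewicz ¬ gives 1 − 0.36 = 0.64
(~r -> p): min(1, 1 − 0.64 + 0.6) = 0.96
(~(~p -> ~r) | (~r -> p)) = max(0, 0.96) = 0.96
((~(~p -> ~r) | (~r -> p)) | p) = max(0.96, 0.6) = 0.96
~q: Łukasiewicz ¬ gives 1 − 0.79 = 0.21
~~q: Łukasiewicz ¬ gives 1 − 0.21 = 0.79
~p: Łukasiewicz ¬ gives 1 − 0.6 = 0.4
~~p: Łukasiewicz ¬ gives 1 − 0.4 = 0.6
(~~q -> ~~p): min(1, 1 − 0.79 + 0.6) = 0.81
(((~(~p -> ~r) | (~r -> p)) | p) -> (~~q -> ~~p)): min(1, 1 − 0.96 + 0.81) = 0.85
~r: Łukasiewicz ¬ gives 1 − 0.36 = 0.64
~~r: Łukasiewicz ¬ gives 1 − 0.64 = 0.36
~~~r: Łukasiewicz ¬ gives 1 − 0.36 = 0.64
(p -> ~~~r): min(1, 1 − 0.6 + 0.64) = 1
~(p -> ~~~r): Łukasiewicz ¬ gives 1 − 1 = 0
((((~(~p -> ~r) | (~r -> p)) | p) -> (~~q -> ~~p)) -> ~(p -> ~~~r)): min(1, 1 − 0.85 + 0) = 0.15
(~~r | ((((~(~p -> ~r) | (~r -> p)) | p) -> (~~q -> ~~p)) -> ~(p -> ~~~r))) = max(0.36, 0.15) = 0.36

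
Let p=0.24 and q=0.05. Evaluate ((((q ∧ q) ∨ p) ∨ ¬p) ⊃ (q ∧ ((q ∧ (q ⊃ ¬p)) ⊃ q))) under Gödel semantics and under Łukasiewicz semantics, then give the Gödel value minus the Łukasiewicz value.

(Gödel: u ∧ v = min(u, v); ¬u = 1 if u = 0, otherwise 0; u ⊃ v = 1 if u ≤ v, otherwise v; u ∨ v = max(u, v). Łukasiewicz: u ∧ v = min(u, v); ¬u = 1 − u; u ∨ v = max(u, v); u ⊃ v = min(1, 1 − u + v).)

Gödel evaluation:
  (q ∧ q) = min(0.05, 0.05) = 0.05
  ((q ∧ q) ∨ p) = max(0.05, 0.24) = 0.24
  ¬p: Gödel ¬ of 0.24 = 0 (operand ≠ 0)
  (((q ∧ q) ∨ p) ∨ ¬p) = max(0.24, 0) = 0.24
  ¬p: Gödel ¬ of 0.24 = 0 (operand ≠ 0)
  (q ⊃ ¬p): 0.05 > 0, so result = 0
  (q ∧ (q ⊃ ¬p)) = min(0.05, 0) = 0
  ((q ∧ (q ⊃ ¬p)) ⊃ q): 0 ≤ 0.05, so result = 1
  (q ∧ ((q ∧ (q ⊃ ¬p)) ⊃ q)) = min(0.05, 1) = 0.05
  ((((q ∧ q) ∨ p) ∨ ¬p) ⊃ (q ∧ ((q ∧ (q ⊃ ¬p)) ⊃ q))): 0.24 > 0.05, so result = 0.05
  Gödel value = 0.05
Łukasiewicz evaluation:
  (q ∧ q) = min(0.05, 0.05) = 0.05
  ((q ∧ q) ∨ p) = max(0.05, 0.24) = 0.24
  ¬p: Łukasiewicz ¬ gives 1 − 0.24 = 0.76
  (((q ∧ q) ∨ p) ∨ ¬p) = max(0.24, 0.76) = 0.76
  ¬p: Łukasiewicz ¬ gives 1 − 0.24 = 0.76
  (q ⊃ ¬p): min(1, 1 − 0.05 + 0.76) = 1
  (q ∧ (q ⊃ ¬p)) = min(0.05, 1) = 0.05
  ((q ∧ (q ⊃ ¬p)) ⊃ q): min(1, 1 − 0.05 + 0.05) = 1
  (q ∧ ((q ∧ (q ⊃ ¬p)) ⊃ q)) = min(0.05, 1) = 0.05
  ((((q ∧ q) ∨ p) ∨ ¬p) ⊃ (q ∧ ((q ∧ (q ⊃ ¬p)) ⊃ q))): min(1, 1 − 0.76 + 0.05) = 0.29
  Łukasiewicz value = 0.29
Difference: 0.05 − 0.29 = -0.24

-0.24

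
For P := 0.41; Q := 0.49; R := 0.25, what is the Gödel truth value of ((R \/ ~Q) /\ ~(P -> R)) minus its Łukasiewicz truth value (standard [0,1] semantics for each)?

-0.16

Gödel evaluation:
  ~Q: Gödel ¬ of 0.49 = 0 (operand ≠ 0)
  (R \/ ~Q) = max(0.25, 0) = 0.25
  (P -> R): 0.41 > 0.25, so result = 0.25
  ~(P -> R): Gödel ¬ of 0.25 = 0 (operand ≠ 0)
  ((R \/ ~Q) /\ ~(P -> R)) = min(0.25, 0) = 0
  Gödel value = 0
Łukasiewicz evaluation:
  ~Q: Łukasiewicz ¬ gives 1 − 0.49 = 0.51
  (R \/ ~Q) = max(0.25, 0.51) = 0.51
  (P -> R): min(1, 1 − 0.41 + 0.25) = 0.84
  ~(P -> R): Łukasiewicz ¬ gives 1 − 0.84 = 0.16
  ((R \/ ~Q) /\ ~(P -> R)) = min(0.51, 0.16) = 0.16
  Łukasiewicz value = 0.16
Difference: 0 − 0.16 = -0.16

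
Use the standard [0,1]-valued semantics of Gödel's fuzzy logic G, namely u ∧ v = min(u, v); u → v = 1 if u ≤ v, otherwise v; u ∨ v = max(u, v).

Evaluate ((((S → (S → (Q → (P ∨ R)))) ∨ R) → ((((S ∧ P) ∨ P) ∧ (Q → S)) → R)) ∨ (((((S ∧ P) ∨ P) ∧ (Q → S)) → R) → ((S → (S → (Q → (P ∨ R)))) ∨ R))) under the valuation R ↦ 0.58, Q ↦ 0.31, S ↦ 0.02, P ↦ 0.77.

1.00

(P ∨ R) = max(0.77, 0.58) = 0.77
(Q → (P ∨ R)): 0.31 ≤ 0.77, so result = 1
(S → (Q → (P ∨ R))): 0.02 ≤ 1, so result = 1
(S → (S → (Q → (P ∨ R)))): 0.02 ≤ 1, so result = 1
((S → (S → (Q → (P ∨ R)))) ∨ R) = max(1, 0.58) = 1
(S ∧ P) = min(0.02, 0.77) = 0.02
((S ∧ P) ∨ P) = max(0.02, 0.77) = 0.77
(Q → S): 0.31 > 0.02, so result = 0.02
(((S ∧ P) ∨ P) ∧ (Q → S)) = min(0.77, 0.02) = 0.02
((((S ∧ P) ∨ P) ∧ (Q → S)) → R): 0.02 ≤ 0.58, so result = 1
(((S → (S → (Q → (P ∨ R)))) ∨ R) → ((((S ∧ P) ∨ P) ∧ (Q → S)) → R)): 1 ≤ 1, so result = 1
(S ∧ P) = min(0.02, 0.77) = 0.02
((S ∧ P) ∨ P) = max(0.02, 0.77) = 0.77
(Q → S): 0.31 > 0.02, so result = 0.02
(((S ∧ P) ∨ P) ∧ (Q → S)) = min(0.77, 0.02) = 0.02
((((S ∧ P) ∨ P) ∧ (Q → S)) → R): 0.02 ≤ 0.58, so result = 1
(P ∨ R) = max(0.77, 0.58) = 0.77
(Q → (P ∨ R)): 0.31 ≤ 0.77, so result = 1
(S → (Q → (P ∨ R))): 0.02 ≤ 1, so result = 1
(S → (S → (Q → (P ∨ R)))): 0.02 ≤ 1, so result = 1
((S → (S → (Q → (P ∨ R)))) ∨ R) = max(1, 0.58) = 1
(((((S ∧ P) ∨ P) ∧ (Q → S)) → R) → ((S → (S → (Q → (P ∨ R)))) ∨ R)): 1 ≤ 1, so result = 1
((((S → (S → (Q → (P ∨ R)))) ∨ R) → ((((S ∧ P) ∨ P) ∧ (Q → S)) → R)) ∨ (((((S ∧ P) ∨ P) ∧ (Q → S)) → R) → ((S → (S → (Q → (P ∨ R)))) ∨ R))) = max(1, 1) = 1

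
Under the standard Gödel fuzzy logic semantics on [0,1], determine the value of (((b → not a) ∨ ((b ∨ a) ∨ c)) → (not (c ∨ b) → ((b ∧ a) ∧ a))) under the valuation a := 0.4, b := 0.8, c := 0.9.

1.00

not a: Gödel ¬ of 0.4 = 0 (operand ≠ 0)
(b → not a): 0.8 > 0, so result = 0
(b ∨ a) = max(0.8, 0.4) = 0.8
((b ∨ a) ∨ c) = max(0.8, 0.9) = 0.9
((b → not a) ∨ ((b ∨ a) ∨ c)) = max(0, 0.9) = 0.9
(c ∨ b) = max(0.9, 0.8) = 0.9
not (c ∨ b): Gödel ¬ of 0.9 = 0 (operand ≠ 0)
(b ∧ a) = min(0.8, 0.4) = 0.4
((b ∧ a) ∧ a) = min(0.4, 0.4) = 0.4
(not (c ∨ b) → ((b ∧ a) ∧ a)): 0 ≤ 0.4, so result = 1
(((b → not a) ∨ ((b ∨ a) ∨ c)) → (not (c ∨ b) → ((b ∧ a) ∧ a))): 0.9 ≤ 1, so result = 1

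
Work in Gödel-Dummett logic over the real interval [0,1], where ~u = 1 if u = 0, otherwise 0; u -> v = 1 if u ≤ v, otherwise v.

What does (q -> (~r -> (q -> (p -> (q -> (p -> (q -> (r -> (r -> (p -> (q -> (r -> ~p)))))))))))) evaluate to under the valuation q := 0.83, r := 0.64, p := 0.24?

1.00

~r: Gödel ¬ of 0.64 = 0 (operand ≠ 0)
~p: Gödel ¬ of 0.24 = 0 (operand ≠ 0)
(r -> ~p): 0.64 > 0, so result = 0
(q -> (r -> ~p)): 0.83 > 0, so result = 0
(p -> (q -> (r -> ~p))): 0.24 > 0, so result = 0
(r -> (p -> (q -> (r -> ~p)))): 0.64 > 0, so result = 0
(r -> (r -> (p -> (q -> (r -> ~p))))): 0.64 > 0, so result = 0
(q -> (r -> (r -> (p -> (q -> (r -> ~p)))))): 0.83 > 0, so result = 0
(p -> (q -> (r -> (r -> (p -> (q -> (r -> ~p))))))): 0.24 > 0, so result = 0
(q -> (p -> (q -> (r -> (r -> (p -> (q -> (r -> ~p)))))))): 0.83 > 0, so result = 0
(p -> (q -> (p -> (q -> (r -> (r -> (p -> (q -> (r -> ~p))))))))): 0.24 > 0, so result = 0
(q -> (p -> (q -> (p -> (q -> (r -> (r -> (p -> (q -> (r -> ~p)))))))))): 0.83 > 0, so result = 0
(~r -> (q -> (p -> (q -> (p -> (q -> (r -> (r -> (p -> (q -> (r -> ~p))))))))))): 0 ≤ 0, so result = 1
(q -> (~r -> (q -> (p -> (q -> (p -> (q -> (r -> (r -> (p -> (q -> (r -> ~p)))))))))))): 0.83 ≤ 1, so result = 1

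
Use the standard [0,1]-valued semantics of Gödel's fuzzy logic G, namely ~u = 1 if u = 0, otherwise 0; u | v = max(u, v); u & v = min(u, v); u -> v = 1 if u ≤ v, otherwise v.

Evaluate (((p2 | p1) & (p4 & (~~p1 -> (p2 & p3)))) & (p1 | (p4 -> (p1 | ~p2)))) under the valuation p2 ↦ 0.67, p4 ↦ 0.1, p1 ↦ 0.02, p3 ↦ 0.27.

0.02

(p2 | p1) = max(0.67, 0.02) = 0.67
~p1: Gödel ¬ of 0.02 = 0 (operand ≠ 0)
~~p1: Gödel ¬ of 0 = 1 (operand is 0)
(p2 & p3) = min(0.67, 0.27) = 0.27
(~~p1 -> (p2 & p3)): 1 > 0.27, so result = 0.27
(p4 & (~~p1 -> (p2 & p3))) = min(0.1, 0.27) = 0.1
((p2 | p1) & (p4 & (~~p1 -> (p2 & p3)))) = min(0.67, 0.1) = 0.1
~p2: Gödel ¬ of 0.67 = 0 (operand ≠ 0)
(p1 | ~p2) = max(0.02, 0) = 0.02
(p4 -> (p1 | ~p2)): 0.1 > 0.02, so result = 0.02
(p1 | (p4 -> (p1 | ~p2))) = max(0.02, 0.02) = 0.02
(((p2 | p1) & (p4 & (~~p1 -> (p2 & p3)))) & (p1 | (p4 -> (p1 | ~p2)))) = min(0.1, 0.02) = 0.02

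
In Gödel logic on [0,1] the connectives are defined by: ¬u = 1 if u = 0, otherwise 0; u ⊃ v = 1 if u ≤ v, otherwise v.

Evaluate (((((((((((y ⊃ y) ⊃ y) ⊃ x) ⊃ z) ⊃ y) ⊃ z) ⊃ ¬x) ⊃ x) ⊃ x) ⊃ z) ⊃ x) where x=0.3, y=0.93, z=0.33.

(y ⊃ y): 0.93 ≤ 0.93, so result = 1
((y ⊃ y) ⊃ y): 1 > 0.93, so result = 0.93
(((y ⊃ y) ⊃ y) ⊃ x): 0.93 > 0.3, so result = 0.3
((((y ⊃ y) ⊃ y) ⊃ x) ⊃ z): 0.3 ≤ 0.33, so result = 1
(((((y ⊃ y) ⊃ y) ⊃ x) ⊃ z) ⊃ y): 1 > 0.93, so result = 0.93
((((((y ⊃ y) ⊃ y) ⊃ x) ⊃ z) ⊃ y) ⊃ z): 0.93 > 0.33, so result = 0.33
¬x: Gödel ¬ of 0.3 = 0 (operand ≠ 0)
(((((((y ⊃ y) ⊃ y) ⊃ x) ⊃ z) ⊃ y) ⊃ z) ⊃ ¬x): 0.33 > 0, so result = 0
((((((((y ⊃ y) ⊃ y) ⊃ x) ⊃ z) ⊃ y) ⊃ z) ⊃ ¬x) ⊃ x): 0 ≤ 0.3, so result = 1
(((((((((y ⊃ y) ⊃ y) ⊃ x) ⊃ z) ⊃ y) ⊃ z) ⊃ ¬x) ⊃ x) ⊃ x): 1 > 0.3, so result = 0.3
((((((((((y ⊃ y) ⊃ y) ⊃ x) ⊃ z) ⊃ y) ⊃ z) ⊃ ¬x) ⊃ x) ⊃ x) ⊃ z): 0.3 ≤ 0.33, so result = 1
(((((((((((y ⊃ y) ⊃ y) ⊃ x) ⊃ z) ⊃ y) ⊃ z) ⊃ ¬x) ⊃ x) ⊃ x) ⊃ z) ⊃ x): 1 > 0.3, so result = 0.3

0.30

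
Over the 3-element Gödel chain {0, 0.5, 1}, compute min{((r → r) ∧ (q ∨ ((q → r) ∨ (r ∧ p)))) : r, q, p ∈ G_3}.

The minimum is attained at r = 0, q = 0.5, p = 0:
  (r → r): 0 ≤ 0, so result = 1
  (q → r): 0.5 > 0, so result = 0
  (r ∧ p) = min(0, 0) = 0
  ((q → r) ∨ (r ∧ p)) = max(0, 0) = 0
  (q ∨ ((q → r) ∨ (r ∧ p))) = max(0.5, 0) = 0.5
  ((r → r) ∧ (q ∨ ((q → r) ∨ (r ∧ p)))) = min(1, 0.5) = 0.5
Checking all 27 assignments confirms none give a value below 0.50.

0.50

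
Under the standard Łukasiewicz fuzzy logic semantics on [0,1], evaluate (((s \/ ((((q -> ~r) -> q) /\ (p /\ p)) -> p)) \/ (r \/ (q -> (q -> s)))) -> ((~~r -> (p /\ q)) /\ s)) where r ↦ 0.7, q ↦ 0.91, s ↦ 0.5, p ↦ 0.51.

0.50

~r: Łukasiewicz ¬ gives 1 − 0.7 = 0.3
(q -> ~r): min(1, 1 − 0.91 + 0.3) = 0.39
((q -> ~r) -> q): min(1, 1 − 0.39 + 0.91) = 1
(p /\ p) = min(0.51, 0.51) = 0.51
(((q -> ~r) -> q) /\ (p /\ p)) = min(1, 0.51) = 0.51
((((q -> ~r) -> q) /\ (p /\ p)) -> p): min(1, 1 − 0.51 + 0.51) = 1
(s \/ ((((q -> ~r) -> q) /\ (p /\ p)) -> p)) = max(0.5, 1) = 1
(q -> s): min(1, 1 − 0.91 + 0.5) = 0.59
(q -> (q -> s)): min(1, 1 − 0.91 + 0.59) = 0.68
(r \/ (q -> (q -> s))) = max(0.7, 0.68) = 0.7
((s \/ ((((q -> ~r) -> q) /\ (p /\ p)) -> p)) \/ (r \/ (q -> (q -> s)))) = max(1, 0.7) = 1
~r: Łukasiewicz ¬ gives 1 − 0.7 = 0.3
~~r: Łukasiewicz ¬ gives 1 − 0.3 = 0.7
(p /\ q) = min(0.51, 0.91) = 0.51
(~~r -> (p /\ q)): min(1, 1 − 0.7 + 0.51) = 0.81
((~~r -> (p /\ q)) /\ s) = min(0.81, 0.5) = 0.5
(((s \/ ((((q -> ~r) -> q) /\ (p /\ p)) -> p)) \/ (r \/ (q -> (q -> s)))) -> ((~~r -> (p /\ q)) /\ s)): min(1, 1 − 1 + 0.5) = 0.5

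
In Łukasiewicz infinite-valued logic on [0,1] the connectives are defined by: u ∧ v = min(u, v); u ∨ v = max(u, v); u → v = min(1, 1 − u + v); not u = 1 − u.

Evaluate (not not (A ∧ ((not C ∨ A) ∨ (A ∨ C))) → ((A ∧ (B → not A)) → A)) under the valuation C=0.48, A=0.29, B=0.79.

1.00

not C: Łukasiewicz ¬ gives 1 − 0.48 = 0.52
(not C ∨ A) = max(0.52, 0.29) = 0.52
(A ∨ C) = max(0.29, 0.48) = 0.48
((not C ∨ A) ∨ (A ∨ C)) = max(0.52, 0.48) = 0.52
(A ∧ ((not C ∨ A) ∨ (A ∨ C))) = min(0.29, 0.52) = 0.29
not (A ∧ ((not C ∨ A) ∨ (A ∨ C))): Łukasiewicz ¬ gives 1 − 0.29 = 0.71
not not (A ∧ ((not C ∨ A) ∨ (A ∨ C))): Łukasiewicz ¬ gives 1 − 0.71 = 0.29
not A: Łukasiewicz ¬ gives 1 − 0.29 = 0.71
(B → not A): min(1, 1 − 0.79 + 0.71) = 0.92
(A ∧ (B → not A)) = min(0.29, 0.92) = 0.29
((A ∧ (B → not A)) → A): min(1, 1 − 0.29 + 0.29) = 1
(not not (A ∧ ((not C ∨ A) ∨ (A ∨ C))) → ((A ∧ (B → not A)) → A)): min(1, 1 − 0.29 + 1) = 1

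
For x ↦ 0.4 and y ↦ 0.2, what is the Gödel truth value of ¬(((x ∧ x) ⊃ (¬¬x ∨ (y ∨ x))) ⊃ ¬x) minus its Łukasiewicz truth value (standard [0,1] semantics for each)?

0.60

Gödel evaluation:
  (x ∧ x) = min(0.4, 0.4) = 0.4
  ¬x: Gödel ¬ of 0.4 = 0 (operand ≠ 0)
  ¬¬x: Gödel ¬ of 0 = 1 (operand is 0)
  (y ∨ x) = max(0.2, 0.4) = 0.4
  (¬¬x ∨ (y ∨ x)) = max(1, 0.4) = 1
  ((x ∧ x) ⊃ (¬¬x ∨ (y ∨ x))): 0.4 ≤ 1, so result = 1
  ¬x: Gödel ¬ of 0.4 = 0 (operand ≠ 0)
  (((x ∧ x) ⊃ (¬¬x ∨ (y ∨ x))) ⊃ ¬x): 1 > 0, so result = 0
  ¬(((x ∧ x) ⊃ (¬¬x ∨ (y ∨ x))) ⊃ ¬x): Gödel ¬ of 0 = 1 (operand is 0)
  Gödel value = 1
Łukasiewicz evaluation:
  (x ∧ x) = min(0.4, 0.4) = 0.4
  ¬x: Łukasiewicz ¬ gives 1 − 0.4 = 0.6
  ¬¬x: Łukasiewicz ¬ gives 1 − 0.6 = 0.4
  (y ∨ x) = max(0.2, 0.4) = 0.4
  (¬¬x ∨ (y ∨ x)) = max(0.4, 0.4) = 0.4
  ((x ∧ x) ⊃ (¬¬x ∨ (y ∨ x))): min(1, 1 − 0.4 + 0.4) = 1
  ¬x: Łukasiewicz ¬ gives 1 − 0.4 = 0.6
  (((x ∧ x) ⊃ (¬¬x ∨ (y ∨ x))) ⊃ ¬x): min(1, 1 − 1 + 0.6) = 0.6
  ¬(((x ∧ x) ⊃ (¬¬x ∨ (y ∨ x))) ⊃ ¬x): Łukasiewicz ¬ gives 1 − 0.6 = 0.4
  Łukasiewicz value = 0.4
Difference: 1 − 0.4 = 0.60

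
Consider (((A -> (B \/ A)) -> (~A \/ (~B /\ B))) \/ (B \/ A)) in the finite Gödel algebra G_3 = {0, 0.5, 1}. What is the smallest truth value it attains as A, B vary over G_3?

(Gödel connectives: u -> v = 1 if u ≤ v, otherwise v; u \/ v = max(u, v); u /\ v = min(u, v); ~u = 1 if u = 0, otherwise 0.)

0.50

The minimum is attained at A = 0.5, B = 0:
  (B \/ A) = max(0, 0.5) = 0.5
  (A -> (B \/ A)): 0.5 ≤ 0.5, so result = 1
  ~A: Gödel ¬ of 0.5 = 0 (operand ≠ 0)
  ~B: Gödel ¬ of 0 = 1 (operand is 0)
  (~B /\ B) = min(1, 0) = 0
  (~A \/ (~B /\ B)) = max(0, 0) = 0
  ((A -> (B \/ A)) -> (~A \/ (~B /\ B))): 1 > 0, so result = 0
  (B \/ A) = max(0, 0.5) = 0.5
  (((A -> (B \/ A)) -> (~A \/ (~B /\ B))) \/ (B \/ A)) = max(0, 0.5) = 0.5
Checking all 9 assignments confirms none give a value below 0.50.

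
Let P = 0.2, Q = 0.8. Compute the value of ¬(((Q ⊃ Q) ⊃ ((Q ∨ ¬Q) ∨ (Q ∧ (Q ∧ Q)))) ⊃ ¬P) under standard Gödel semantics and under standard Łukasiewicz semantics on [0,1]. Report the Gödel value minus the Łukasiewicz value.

Gödel evaluation:
  (Q ⊃ Q): 0.8 ≤ 0.8, so result = 1
  ¬Q: Gödel ¬ of 0.8 = 0 (operand ≠ 0)
  (Q ∨ ¬Q) = max(0.8, 0) = 0.8
  (Q ∧ Q) = min(0.8, 0.8) = 0.8
  (Q ∧ (Q ∧ Q)) = min(0.8, 0.8) = 0.8
  ((Q ∨ ¬Q) ∨ (Q ∧ (Q ∧ Q))) = max(0.8, 0.8) = 0.8
  ((Q ⊃ Q) ⊃ ((Q ∨ ¬Q) ∨ (Q ∧ (Q ∧ Q)))): 1 > 0.8, so result = 0.8
  ¬P: Gödel ¬ of 0.2 = 0 (operand ≠ 0)
  (((Q ⊃ Q) ⊃ ((Q ∨ ¬Q) ∨ (Q ∧ (Q ∧ Q)))) ⊃ ¬P): 0.8 > 0, so result = 0
  ¬(((Q ⊃ Q) ⊃ ((Q ∨ ¬Q) ∨ (Q ∧ (Q ∧ Q)))) ⊃ ¬P): Gödel ¬ of 0 = 1 (operand is 0)
  Gödel value = 1
Łukasiewicz evaluation:
  (Q ⊃ Q): min(1, 1 − 0.8 + 0.8) = 1
  ¬Q: Łukasiewicz ¬ gives 1 − 0.8 = 0.2
  (Q ∨ ¬Q) = max(0.8, 0.2) = 0.8
  (Q ∧ Q) = min(0.8, 0.8) = 0.8
  (Q ∧ (Q ∧ Q)) = min(0.8, 0.8) = 0.8
  ((Q ∨ ¬Q) ∨ (Q ∧ (Q ∧ Q))) = max(0.8, 0.8) = 0.8
  ((Q ⊃ Q) ⊃ ((Q ∨ ¬Q) ∨ (Q ∧ (Q ∧ Q)))): min(1, 1 − 1 + 0.8) = 0.8
  ¬P: Łukasiewicz ¬ gives 1 − 0.2 = 0.8
  (((Q ⊃ Q) ⊃ ((Q ∨ ¬Q) ∨ (Q ∧ (Q ∧ Q)))) ⊃ ¬P): min(1, 1 − 0.8 + 0.8) = 1
  ¬(((Q ⊃ Q) ⊃ ((Q ∨ ¬Q) ∨ (Q ∧ (Q ∧ Q)))) ⊃ ¬P): Łukasiewicz ¬ gives 1 − 1 = 0
  Łukasiewicz value = 0
Difference: 1 − 0 = 1.00

1.00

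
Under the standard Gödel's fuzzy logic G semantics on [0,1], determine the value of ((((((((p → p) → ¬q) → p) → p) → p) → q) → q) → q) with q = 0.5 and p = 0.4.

0.50

(p → p): 0.4 ≤ 0.4, so result = 1
¬q: Gödel ¬ of 0.5 = 0 (operand ≠ 0)
((p → p) → ¬q): 1 > 0, so result = 0
(((p → p) → ¬q) → p): 0 ≤ 0.4, so result = 1
((((p → p) → ¬q) → p) → p): 1 > 0.4, so result = 0.4
(((((p → p) → ¬q) → p) → p) → p): 0.4 ≤ 0.4, so result = 1
((((((p → p) → ¬q) → p) → p) → p) → q): 1 > 0.5, so result = 0.5
(((((((p → p) → ¬q) → p) → p) → p) → q) → q): 0.5 ≤ 0.5, so result = 1
((((((((p → p) → ¬q) → p) → p) → p) → q) → q) → q): 1 > 0.5, so result = 0.5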